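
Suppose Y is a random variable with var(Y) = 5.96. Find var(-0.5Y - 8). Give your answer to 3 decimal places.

var(-0.5Y - 8) = (-0.5)²·var(Y) = 0.25·5.96 = 1.49

1.490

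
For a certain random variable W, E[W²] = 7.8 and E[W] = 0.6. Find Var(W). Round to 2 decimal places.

7.44

Var(W) = 7.8 − (0.6)² = 7.44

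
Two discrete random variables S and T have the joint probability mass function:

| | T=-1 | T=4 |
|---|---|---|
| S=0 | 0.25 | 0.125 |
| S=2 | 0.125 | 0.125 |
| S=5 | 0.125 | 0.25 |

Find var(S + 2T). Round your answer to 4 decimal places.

35.9844

E[S] = 2.375,  E[T] = 1.5,  E[ST] = 5.125
var(S) = 10.375 − (2.375)² = 4.734375;  var(T) = 8.5 − (1.5)² = 6.25
Cov(S,T) = 5.125 − (2.375)(1.5) = 1.5625
var(S + 2T) = (1)²·4.734375 + (2)²·6.25 + 2·(1)·(2)·1.5625 = 35.984375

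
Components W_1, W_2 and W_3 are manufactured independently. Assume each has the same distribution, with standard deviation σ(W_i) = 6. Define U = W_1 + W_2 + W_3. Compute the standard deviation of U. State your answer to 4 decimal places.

10.3923

V(W_i) = (6)² = 36
By independence, V(U) = (1)²V(W_1) + (1)²V(W_2) + (1)²V(W_3)
= (1)²·36 + (1)²·36 + (1)²·36 = 108
σ(U) = √108 ≈ 10.3923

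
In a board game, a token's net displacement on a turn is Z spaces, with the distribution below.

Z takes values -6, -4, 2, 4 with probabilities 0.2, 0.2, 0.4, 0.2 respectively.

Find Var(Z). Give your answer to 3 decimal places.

E[Z] = (-6)(0.2) + (-4)(0.2) + (2)(0.4) + (4)(0.2) = -0.4
E[Z²] = (-6)²(0.2) + (-4)²(0.2) + (2)²(0.4) + (4)²(0.2) = 15.2
Var(Z) = E[Z²] − (E[Z])² = 15.2 − (-0.4)² = 15.04

15.040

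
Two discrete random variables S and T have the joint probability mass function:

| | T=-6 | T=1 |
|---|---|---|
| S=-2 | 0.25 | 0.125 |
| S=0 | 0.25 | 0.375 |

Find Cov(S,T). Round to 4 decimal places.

0.8750

E[S] = -0.75,  E[T] = -2.5
E[ST] = 2.75
Cov(S,T) = E[ST] − E[S]E[T] = 2.75 − (-0.75)(-2.5) = 0.875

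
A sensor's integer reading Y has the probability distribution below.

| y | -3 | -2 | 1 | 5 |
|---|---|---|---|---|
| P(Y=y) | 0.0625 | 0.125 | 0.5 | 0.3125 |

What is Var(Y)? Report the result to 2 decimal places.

E[Y] = (-3)(0.0625) + (-2)(0.125) + (1)(0.5) + (5)(0.3125) = 1.625
E[Y²] = (-3)²(0.0625) + (-2)²(0.125) + (1)²(0.5) + (5)²(0.3125) = 9.375
Var(Y) = E[Y²] − (E[Y])² = 9.375 − (1.625)² = 6.734375

6.73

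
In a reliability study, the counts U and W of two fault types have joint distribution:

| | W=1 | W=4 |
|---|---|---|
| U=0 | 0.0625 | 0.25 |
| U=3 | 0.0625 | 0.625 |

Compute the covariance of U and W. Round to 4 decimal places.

0.2109

E[U] = 2.0625,  E[W] = 3.625
E[UW] = 7.6875
Cov(U,W) = E[UW] − E[U]E[W] = 7.6875 − (2.0625)(3.625) = 0.2109375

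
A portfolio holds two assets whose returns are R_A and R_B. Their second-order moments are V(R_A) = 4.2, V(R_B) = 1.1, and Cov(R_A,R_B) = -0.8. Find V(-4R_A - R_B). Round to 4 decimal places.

61.9000

V(-4R_A - R_B) = (-4)²·V(R_A) + (-1)²·V(R_B) + 2·(-4)·(-1)·Cov(R_A,R_B)
= 16·4.2 + 1·1.1 + 8·-0.8 = 61.9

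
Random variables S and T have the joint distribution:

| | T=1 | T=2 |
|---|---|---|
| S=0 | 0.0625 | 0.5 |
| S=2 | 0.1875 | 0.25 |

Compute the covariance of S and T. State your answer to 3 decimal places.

E[S] = 0.875,  E[T] = 1.75
E[ST] = 1.375
Cov(S,T) = E[ST] − E[S]E[T] = 1.375 − (0.875)(1.75) = -0.15625

-0.156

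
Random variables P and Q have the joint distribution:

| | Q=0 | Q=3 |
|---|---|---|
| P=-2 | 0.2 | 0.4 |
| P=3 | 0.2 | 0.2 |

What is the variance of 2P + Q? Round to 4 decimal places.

E[P] = 0,  E[Q] = 1.8,  E[PQ] = -0.6
Var(P) = 6 − (0)² = 6;  Var(Q) = 5.4 − (1.8)² = 2.16
Cov(P,Q) = -0.6 − (0)(1.8) = -0.6
Var(2P + Q) = (2)²·6 + (1)²·2.16 + 2·(2)·(1)·-0.6 = 23.76

23.7600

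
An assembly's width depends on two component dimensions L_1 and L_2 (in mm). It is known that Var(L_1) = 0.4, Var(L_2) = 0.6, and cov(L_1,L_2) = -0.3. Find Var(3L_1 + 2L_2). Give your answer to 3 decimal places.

Var(3L_1 + 2L_2) = (3)²·Var(L_1) + (2)²·Var(L_2) + 2·(3)·(2)·cov(L_1,L_2)
= 9·0.4 + 4·0.6 + 12·-0.3 = 2.4

2.400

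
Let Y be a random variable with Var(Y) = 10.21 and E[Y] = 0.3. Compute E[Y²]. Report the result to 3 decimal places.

10.300

E[Y²] = Var(Y) + (E[Y])² = 10.21 + (0.3)² = 10.3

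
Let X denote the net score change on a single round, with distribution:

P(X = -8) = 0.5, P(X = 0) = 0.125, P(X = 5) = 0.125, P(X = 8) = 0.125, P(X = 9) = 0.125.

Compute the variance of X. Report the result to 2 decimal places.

51.69

E[X] = (-8)(0.5) + (0)(0.125) + (5)(0.125) + (8)(0.125) + (9)(0.125) = -1.25
E[X²] = (-8)²(0.5) + (0)²(0.125) + (5)²(0.125) + (8)²(0.125) + (9)²(0.125) = 53.25
Var(X) = E[X²] − (E[X])² = 53.25 − (-1.25)² = 51.6875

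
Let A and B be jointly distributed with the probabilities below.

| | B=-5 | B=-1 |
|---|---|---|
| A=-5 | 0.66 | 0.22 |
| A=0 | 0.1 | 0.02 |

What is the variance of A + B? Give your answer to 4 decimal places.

5.2064

E[A] = -4.4,  E[B] = -4.04,  E[AB] = 17.6
V(A) = 22 − (-4.4)² = 2.64;  V(B) = 19.24 − (-4.04)² = 2.9184
Cov(A,B) = 17.6 − (-4.4)(-4.04) = -0.176
V(A + B) = (1)²·2.64 + (1)²·2.9184 + 2·(1)·(1)·-0.176 = 5.2064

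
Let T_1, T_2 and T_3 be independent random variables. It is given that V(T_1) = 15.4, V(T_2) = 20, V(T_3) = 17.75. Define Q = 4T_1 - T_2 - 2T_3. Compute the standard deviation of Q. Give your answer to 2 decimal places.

18.37

By independence, V(Q) = (4)²V(T_1) + (-1)²V(T_2) + (-2)²V(T_3)
= (4)²·15.4 + (-1)²·20 + (-2)²·17.75 = 337.4
sd(Q) = √337.4 ≈ 18.37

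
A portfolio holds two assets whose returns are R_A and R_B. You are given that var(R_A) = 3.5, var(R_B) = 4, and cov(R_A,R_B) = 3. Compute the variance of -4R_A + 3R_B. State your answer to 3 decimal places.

var(-4R_A + 3R_B) = (-4)²·var(R_A) + (3)²·var(R_B) + 2·(-4)·(3)·cov(R_A,R_B)
= 16·3.5 + 9·4 + -24·3 = 20

20.000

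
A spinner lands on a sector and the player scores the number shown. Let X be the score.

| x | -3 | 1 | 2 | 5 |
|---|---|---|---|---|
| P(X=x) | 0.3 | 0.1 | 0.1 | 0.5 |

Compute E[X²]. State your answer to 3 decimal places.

E[X²] = (-3)²(0.3) + (1)²(0.1) + (2)²(0.1) + (5)²(0.5) = 15.7

15.700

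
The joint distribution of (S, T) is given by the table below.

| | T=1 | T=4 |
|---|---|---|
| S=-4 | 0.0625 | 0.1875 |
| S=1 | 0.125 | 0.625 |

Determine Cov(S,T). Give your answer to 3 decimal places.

E[S] = -0.25,  E[T] = 3.4375
E[ST] = -0.625
Cov(S,T) = E[ST] − E[S]E[T] = -0.625 − (-0.25)(3.4375) = 0.234375

0.234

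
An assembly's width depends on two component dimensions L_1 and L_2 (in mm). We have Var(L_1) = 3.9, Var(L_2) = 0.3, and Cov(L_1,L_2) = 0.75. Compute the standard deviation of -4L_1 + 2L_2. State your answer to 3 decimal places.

Var(-4L_1 + 2L_2) = (-4)²·Var(L_1) + (2)²·Var(L_2) + 2·(-4)·(2)·Cov(L_1,L_2)
= 16·3.9 + 4·0.3 + -16·0.75 = 51.6
SD(-4L_1 + 2L_2) = √51.6 ≈ 7.183

7.183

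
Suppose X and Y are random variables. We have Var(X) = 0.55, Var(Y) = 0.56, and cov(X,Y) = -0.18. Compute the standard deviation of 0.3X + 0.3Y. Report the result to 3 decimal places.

Var(0.3X + 0.3Y) = (0.3)²·Var(X) + (0.3)²·Var(Y) + 2·(0.3)·(0.3)·cov(X,Y)
= 0.09·0.55 + 0.09·0.56 + 0.18·-0.18 = 0.0675
SD(0.3X + 0.3Y) = √0.0675 ≈ 0.260

0.260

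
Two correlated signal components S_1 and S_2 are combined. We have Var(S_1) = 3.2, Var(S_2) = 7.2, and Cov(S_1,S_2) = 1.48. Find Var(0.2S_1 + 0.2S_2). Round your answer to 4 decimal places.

Var(0.2S_1 + 0.2S_2) = (0.2)²·Var(S_1) + (0.2)²·Var(S_2) + 2·(0.2)·(0.2)·Cov(S_1,S_2)
= 0.04·3.2 + 0.04·7.2 + 0.08·1.48 = 0.5344

0.5344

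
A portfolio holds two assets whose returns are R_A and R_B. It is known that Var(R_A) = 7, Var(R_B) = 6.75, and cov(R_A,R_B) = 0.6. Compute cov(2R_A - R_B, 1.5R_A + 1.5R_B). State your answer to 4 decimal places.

cov(2R_A - R_B, 1.5R_A + 1.5R_B) = (2)(1.5)Var(R_A) + (-1)(1.5)Var(R_B) + [(2)(1.5) + (-1)(1.5)]cov(R_A,R_B)
= 3·7 + -1.5·6.75 + 1.5·0.6 = 11.775

11.7750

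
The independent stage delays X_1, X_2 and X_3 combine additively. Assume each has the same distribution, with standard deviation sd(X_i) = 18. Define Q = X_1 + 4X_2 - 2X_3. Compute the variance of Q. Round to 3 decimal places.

var(X_i) = (18)² = 324
By independence, var(Q) = (1)²var(X_1) + (4)²var(X_2) + (-2)²var(X_3)
= (1)²·324 + (4)²·324 + (-2)²·324 = 6804

6804.000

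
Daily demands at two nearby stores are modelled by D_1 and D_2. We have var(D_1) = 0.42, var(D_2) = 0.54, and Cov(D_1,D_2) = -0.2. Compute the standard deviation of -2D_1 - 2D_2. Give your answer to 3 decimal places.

var(-2D_1 - 2D_2) = (-2)²·var(D_1) + (-2)²·var(D_2) + 2·(-2)·(-2)·Cov(D_1,D_2)
= 4·0.42 + 4·0.54 + 8·-0.2 = 2.24
SD(-2D_1 - 2D_2) = √2.24 ≈ 1.497

1.497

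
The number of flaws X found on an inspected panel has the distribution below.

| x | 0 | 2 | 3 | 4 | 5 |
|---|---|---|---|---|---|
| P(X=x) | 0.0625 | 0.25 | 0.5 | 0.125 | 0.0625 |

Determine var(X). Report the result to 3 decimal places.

E[X] = (0)(0.0625) + (2)(0.25) + (3)(0.5) + (4)(0.125) + (5)(0.0625) = 2.8125
E[X²] = (0)²(0.0625) + (2)²(0.25) + (3)²(0.5) + (4)²(0.125) + (5)²(0.0625) = 9.0625
var(X) = E[X²] − (E[X])² = 9.0625 − (2.8125)² = 1.15234375

1.152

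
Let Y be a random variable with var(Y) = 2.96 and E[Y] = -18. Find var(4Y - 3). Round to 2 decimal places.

var(4Y - 3) = (4)²·var(Y) = 16·2.96 = 47.36

47.36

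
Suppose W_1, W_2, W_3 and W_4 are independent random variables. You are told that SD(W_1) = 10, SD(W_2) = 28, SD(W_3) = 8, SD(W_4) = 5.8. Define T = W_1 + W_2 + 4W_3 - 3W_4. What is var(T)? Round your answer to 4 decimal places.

2210.7600

var(W_1) = 100, var(W_2) = 784, var(W_3) = 64, var(W_4) = 33.64
By independence, var(T) = (1)²var(W_1) + (1)²var(W_2) + (4)²var(W_3) + (-3)²var(W_4)
= (1)²·100 + (1)²·784 + (4)²·64 + (-3)²·33.64 = 2210.76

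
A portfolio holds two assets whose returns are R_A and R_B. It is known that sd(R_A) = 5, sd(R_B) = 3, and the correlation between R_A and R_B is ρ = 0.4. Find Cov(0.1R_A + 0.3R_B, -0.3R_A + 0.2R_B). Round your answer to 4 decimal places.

var(R_A) = (5)² = 25;  var(R_B) = (3)² = 9
Cov(R_A,R_B) = ρ·sd(R_A)·sd(R_B) = 0.4·5·3 = 6
Cov(0.1R_A + 0.3R_B, -0.3R_A + 0.2R_B) = (0.1)(-0.3)var(R_A) + (0.3)(0.2)var(R_B) + [(0.1)(0.2) + (0.3)(-0.3)]Cov(R_A,R_B)
= -0.03·25 + 0.06·9 + -0.07·6 = -0.63

-0.6300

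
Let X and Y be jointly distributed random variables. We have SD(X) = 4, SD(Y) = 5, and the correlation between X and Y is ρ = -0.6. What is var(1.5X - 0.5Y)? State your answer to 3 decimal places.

60.250

var(X) = (4)² = 16;  var(Y) = (5)² = 25
Cov(X,Y) = ρ·SD(X)·SD(Y) = -0.6·4·5 = -12
var(1.5X - 0.5Y) = (1.5)²·var(X) + (-0.5)²·var(Y) + 2·(1.5)·(-0.5)·Cov(X,Y)
= 2.25·16 + 0.25·25 + -1.5·-12 = 60.25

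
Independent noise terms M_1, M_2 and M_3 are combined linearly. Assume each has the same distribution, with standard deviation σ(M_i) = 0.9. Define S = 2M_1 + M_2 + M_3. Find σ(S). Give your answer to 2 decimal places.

V(M_i) = (0.9)² = 0.81
By independence, V(S) = (2)²V(M_1) + (1)²V(M_2) + (1)²V(M_3)
= (2)²·0.81 + (1)²·0.81 + (1)²·0.81 = 4.86
σ(S) = √4.86 ≈ 2.20

2.20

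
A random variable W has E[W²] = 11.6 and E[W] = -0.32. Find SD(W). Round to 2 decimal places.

V(W) = 11.6 − (-0.32)² = 11.4976
SD(W) = √11.4976 ≈ 3.39

3.39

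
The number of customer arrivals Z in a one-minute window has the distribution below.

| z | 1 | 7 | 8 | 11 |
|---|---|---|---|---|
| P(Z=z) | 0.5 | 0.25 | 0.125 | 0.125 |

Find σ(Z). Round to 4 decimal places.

3.8058

E[Z] = (1)(0.5) + (7)(0.25) + (8)(0.125) + (11)(0.125) = 4.625
E[Z²] = (1)²(0.5) + (7)²(0.25) + (8)²(0.125) + (11)²(0.125) = 35.875
Var(Z) = E[Z²] − (E[Z])² = 35.875 − (4.625)² = 14.484375
σ(Z) = √14.484375 ≈ 3.8058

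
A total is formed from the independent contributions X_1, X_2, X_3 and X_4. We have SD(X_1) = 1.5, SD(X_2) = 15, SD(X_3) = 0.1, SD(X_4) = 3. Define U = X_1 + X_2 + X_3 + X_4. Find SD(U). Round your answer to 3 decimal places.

Var(X_1) = 2.25, Var(X_2) = 225, Var(X_3) = 0.01, Var(X_4) = 9
By independence, Var(U) = (1)²Var(X_1) + (1)²Var(X_2) + (1)²Var(X_3) + (1)²Var(X_4)
= (1)²·2.25 + (1)²·225 + (1)²·0.01 + (1)²·9 = 236.26
SD(U) = √236.26 ≈ 15.371

15.371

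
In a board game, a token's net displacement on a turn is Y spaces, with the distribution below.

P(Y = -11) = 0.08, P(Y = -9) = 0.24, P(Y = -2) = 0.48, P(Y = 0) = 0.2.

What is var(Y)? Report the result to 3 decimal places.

E[Y] = (-11)(0.08) + (-9)(0.24) + (-2)(0.48) + (0)(0.2) = -4
E[Y²] = (-11)²(0.08) + (-9)²(0.24) + (-2)²(0.48) + (0)²(0.2) = 31.04
var(Y) = E[Y²] − (E[Y])² = 31.04 − (-4)² = 15.04

15.040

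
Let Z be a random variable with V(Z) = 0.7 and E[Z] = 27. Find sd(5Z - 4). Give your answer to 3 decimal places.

V(5Z - 4) = (5)²·0.7 = 17.5
sd(5Z - 4) = √17.5 ≈ 4.183

4.183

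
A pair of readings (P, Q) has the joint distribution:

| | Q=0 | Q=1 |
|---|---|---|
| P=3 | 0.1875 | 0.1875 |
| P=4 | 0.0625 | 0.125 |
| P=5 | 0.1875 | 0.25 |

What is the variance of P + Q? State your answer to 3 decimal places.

E[P] = 4.0625,  E[Q] = 0.5625,  E[PQ] = 2.3125
Var(P) = 17.3125 − (4.0625)² = 0.80859375;  Var(Q) = 0.5625 − (0.5625)² = 0.24609375
Cov(P,Q) = 2.3125 − (4.0625)(0.5625) = 0.02734375
Var(P + Q) = (1)²·0.80859375 + (1)²·0.24609375 + 2·(1)·(1)·0.02734375 = 1.109375

1.109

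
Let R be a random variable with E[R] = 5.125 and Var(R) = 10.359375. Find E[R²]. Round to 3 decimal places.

36.625

E[R²] = Var(R) + (E[R])² = 10.359375 + (5.125)² = 36.625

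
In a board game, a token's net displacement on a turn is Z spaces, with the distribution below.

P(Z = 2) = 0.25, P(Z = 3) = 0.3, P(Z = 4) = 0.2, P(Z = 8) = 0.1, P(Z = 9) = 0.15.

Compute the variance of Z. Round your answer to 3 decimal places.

E[Z] = (2)(0.25) + (3)(0.3) + (4)(0.2) + (8)(0.1) + (9)(0.15) = 4.35
E[Z²] = (2)²(0.25) + (3)²(0.3) + (4)²(0.2) + (8)²(0.1) + (9)²(0.15) = 25.45
Var(Z) = E[Z²] − (E[Z])² = 25.45 − (4.35)² = 6.5275

6.528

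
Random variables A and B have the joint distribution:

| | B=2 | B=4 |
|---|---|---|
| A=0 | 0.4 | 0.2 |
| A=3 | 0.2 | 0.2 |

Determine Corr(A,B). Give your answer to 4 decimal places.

E[A] = 1.2,  E[B] = 2.8
E[AB] = 3.6
Cov(A,B) = E[AB] − E[A]E[B] = 3.6 − (1.2)(2.8) = 0.24
Var(A) = 2.16,  Var(B) = 0.96
ρ = 0.24 / √(2.16·0.96) ≈ 0.1667

0.1667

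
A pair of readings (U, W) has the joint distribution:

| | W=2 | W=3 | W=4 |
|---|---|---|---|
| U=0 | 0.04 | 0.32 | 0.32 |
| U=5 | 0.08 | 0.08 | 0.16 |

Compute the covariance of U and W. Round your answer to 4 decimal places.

E[U] = 1.6,  E[W] = 3.36
E[UW] = 5.2
Cov(U,W) = E[UW] − E[U]E[W] = 5.2 − (1.6)(3.36) = -0.176

-0.1760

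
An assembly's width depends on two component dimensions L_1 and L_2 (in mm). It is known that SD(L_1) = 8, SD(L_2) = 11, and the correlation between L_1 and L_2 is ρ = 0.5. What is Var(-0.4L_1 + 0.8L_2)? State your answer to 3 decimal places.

59.520

Var(L_1) = (8)² = 64;  Var(L_2) = (11)² = 121
Cov(L_1,L_2) = ρ·SD(L_1)·SD(L_2) = 0.5·8·11 = 44
Var(-0.4L_1 + 0.8L_2) = (-0.4)²·Var(L_1) + (0.8)²·Var(L_2) + 2·(-0.4)·(0.8)·Cov(L_1,L_2)
= 0.16·64 + 0.64·121 + -0.64·44 = 59.52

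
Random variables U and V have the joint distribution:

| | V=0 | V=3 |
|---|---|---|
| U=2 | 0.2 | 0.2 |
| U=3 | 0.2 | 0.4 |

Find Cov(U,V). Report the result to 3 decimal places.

0.120

E[U] = 2.6,  E[V] = 1.8
E[UV] = 4.8
Cov(U,V) = E[UV] − E[U]E[V] = 4.8 − (2.6)(1.8) = 0.12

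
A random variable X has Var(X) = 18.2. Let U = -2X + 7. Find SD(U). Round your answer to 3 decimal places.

8.532

Var(-2X + 7) = (-2)²·18.2 = 72.8
SD(U) = √72.8 ≈ 8.532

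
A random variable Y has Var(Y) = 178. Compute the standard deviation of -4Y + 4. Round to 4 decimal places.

53.3667

Var(-4Y + 4) = (-4)²·178 = 2848
sd(-4Y + 4) = √2848 ≈ 53.3667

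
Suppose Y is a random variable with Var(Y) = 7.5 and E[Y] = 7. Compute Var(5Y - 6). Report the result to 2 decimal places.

187.50

Var(5Y - 6) = (5)²·Var(Y) = 25·7.5 = 187.5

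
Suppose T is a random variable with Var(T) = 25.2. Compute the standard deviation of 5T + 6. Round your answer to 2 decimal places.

Var(5T + 6) = (5)²·25.2 = 630
SD(5T + 6) = √630 ≈ 25.10

25.10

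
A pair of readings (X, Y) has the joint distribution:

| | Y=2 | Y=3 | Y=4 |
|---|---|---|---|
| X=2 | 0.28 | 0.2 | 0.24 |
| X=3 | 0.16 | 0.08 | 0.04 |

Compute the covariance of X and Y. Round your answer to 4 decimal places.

-0.0752

E[X] = 2.28,  E[Y] = 2.84
E[XY] = 6.4
cov(X,Y) = E[XY] − E[X]E[Y] = 6.4 − (2.28)(2.84) = -0.0752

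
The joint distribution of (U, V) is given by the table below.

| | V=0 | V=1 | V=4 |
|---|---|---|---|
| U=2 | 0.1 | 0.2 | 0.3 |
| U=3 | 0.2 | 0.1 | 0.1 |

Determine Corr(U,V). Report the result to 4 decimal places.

-0.3019

E[U] = 2.4,  E[V] = 1.9
E[UV] = 4.3
cov(U,V) = E[UV] − E[U]E[V] = 4.3 − (2.4)(1.9) = -0.26
var(U) = 0.24,  var(V) = 3.09
ρ = -0.26 / √(0.24·3.09) ≈ -0.3019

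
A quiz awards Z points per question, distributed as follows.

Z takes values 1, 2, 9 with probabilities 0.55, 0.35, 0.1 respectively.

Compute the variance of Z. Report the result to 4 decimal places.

5.4275

E[Z] = (1)(0.55) + (2)(0.35) + (9)(0.1) = 2.15
E[Z²] = (1)²(0.55) + (2)²(0.35) + (9)²(0.1) = 10.05
Var(Z) = E[Z²] − (E[Z])² = 10.05 − (2.15)² = 5.4275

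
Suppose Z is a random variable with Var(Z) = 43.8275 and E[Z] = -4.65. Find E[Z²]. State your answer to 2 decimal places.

E[Z²] = Var(Z) + (E[Z])² = 43.8275 + (-4.65)² = 65.45

65.45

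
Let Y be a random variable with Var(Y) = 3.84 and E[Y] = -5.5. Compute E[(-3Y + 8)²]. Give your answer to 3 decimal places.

634.810

E[-3Y + 8] = -3·-5.5 + 8 = 24.5
Var(-3Y + 8) = (-3)²·3.84 = 34.56
E[(-3Y + 8)²] = Var((-3Y + 8)) + (E[(-3Y + 8)])² = 34.56 + (24.5)² = 634.81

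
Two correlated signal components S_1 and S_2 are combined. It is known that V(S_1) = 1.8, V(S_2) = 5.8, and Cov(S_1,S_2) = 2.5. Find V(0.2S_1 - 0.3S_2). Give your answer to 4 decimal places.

V(0.2S_1 - 0.3S_2) = (0.2)²·V(S_1) + (-0.3)²·V(S_2) + 2·(0.2)·(-0.3)·Cov(S_1,S_2)
= 0.04·1.8 + 0.09·5.8 + -0.12·2.5 = 0.294

0.2940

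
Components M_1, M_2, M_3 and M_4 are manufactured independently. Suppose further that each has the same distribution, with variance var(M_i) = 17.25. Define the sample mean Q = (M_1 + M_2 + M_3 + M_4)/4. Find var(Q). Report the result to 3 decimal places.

4.313

By independence, var(Q) = (0.25)²var(M_1) + (0.25)²var(M_2) + (0.25)²var(M_3) + (0.25)²var(M_4)
= (0.25)²·17.25 + (0.25)²·17.25 + (0.25)²·17.25 + (0.25)²·17.25 = 4.3125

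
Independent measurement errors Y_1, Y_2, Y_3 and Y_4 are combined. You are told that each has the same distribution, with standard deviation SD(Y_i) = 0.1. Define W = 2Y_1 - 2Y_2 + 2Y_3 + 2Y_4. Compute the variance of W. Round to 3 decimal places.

V(Y_i) = (0.1)² = 0.01
By independence, V(W) = (2)²V(Y_1) + (-2)²V(Y_2) + (2)²V(Y_3) + (2)²V(Y_4)
= (2)²·0.01 + (-2)²·0.01 + (2)²·0.01 + (2)²·0.01 = 0.16

0.160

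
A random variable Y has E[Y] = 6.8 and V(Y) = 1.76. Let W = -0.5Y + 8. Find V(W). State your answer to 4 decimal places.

0.4400

V(-0.5Y + 8) = (-0.5)²·V(Y) = 0.25·1.76 = 0.44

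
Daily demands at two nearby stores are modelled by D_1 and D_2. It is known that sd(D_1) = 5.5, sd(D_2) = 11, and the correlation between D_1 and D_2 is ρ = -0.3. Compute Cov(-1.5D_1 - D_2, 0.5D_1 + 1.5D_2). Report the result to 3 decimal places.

Var(D_1) = (5.5)² = 30.25;  Var(D_2) = (11)² = 121
Cov(D_1,D_2) = ρ·sd(D_1)·sd(D_2) = -0.3·5.5·11 = -18.15
Cov(-1.5D_1 - D_2, 0.5D_1 + 1.5D_2) = (-1.5)(0.5)Var(D_1) + (-1)(1.5)Var(D_2) + [(-1.5)(1.5) + (-1)(0.5)]Cov(D_1,D_2)
= -0.75·30.25 + -1.5·121 + -2.75·-18.15 = -154.275

-154.275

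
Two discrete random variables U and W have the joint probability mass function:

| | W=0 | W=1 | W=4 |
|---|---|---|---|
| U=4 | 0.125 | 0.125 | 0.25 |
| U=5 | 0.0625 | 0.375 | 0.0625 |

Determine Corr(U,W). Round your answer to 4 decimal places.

-0.3203

E[U] = 4.5,  E[W] = 1.75
E[UW] = 7.625
Cov(U,W) = E[UW] − E[U]E[W] = 7.625 − (4.5)(1.75) = -0.25
V(U) = 0.25,  V(W) = 2.4375
ρ = -0.25 / √(0.25·2.4375) ≈ -0.3203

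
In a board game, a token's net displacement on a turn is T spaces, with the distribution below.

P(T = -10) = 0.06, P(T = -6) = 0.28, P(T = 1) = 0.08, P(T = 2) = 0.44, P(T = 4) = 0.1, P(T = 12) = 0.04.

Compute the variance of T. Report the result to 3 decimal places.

25.086

E[T] = (-10)(0.06) + (-6)(0.28) + (1)(0.08) + (2)(0.44) + (4)(0.1) + (12)(0.04) = -0.44
E[T²] = (-10)²(0.06) + (-6)²(0.28) + (1)²(0.08) + (2)²(0.44) + (4)²(0.1) + (12)²(0.04) = 25.28
V(T) = E[T²] − (E[T])² = 25.28 − (-0.44)² = 25.0864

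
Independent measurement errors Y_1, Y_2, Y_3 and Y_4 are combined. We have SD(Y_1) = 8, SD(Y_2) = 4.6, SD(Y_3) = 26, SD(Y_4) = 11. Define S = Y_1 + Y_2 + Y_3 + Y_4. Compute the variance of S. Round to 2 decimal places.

var(Y_1) = 64, var(Y_2) = 21.16, var(Y_3) = 676, var(Y_4) = 121
By independence, var(S) = (1)²var(Y_1) + (1)²var(Y_2) + (1)²var(Y_3) + (1)²var(Y_4)
= (1)²·64 + (1)²·21.16 + (1)²·676 + (1)²·121 = 882.16

882.16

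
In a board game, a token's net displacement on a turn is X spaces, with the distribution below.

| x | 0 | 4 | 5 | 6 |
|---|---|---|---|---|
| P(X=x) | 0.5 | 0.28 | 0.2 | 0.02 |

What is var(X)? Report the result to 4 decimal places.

5.1824

E[X] = (0)(0.5) + (4)(0.28) + (5)(0.2) + (6)(0.02) = 2.24
E[X²] = (0)²(0.5) + (4)²(0.28) + (5)²(0.2) + (6)²(0.02) = 10.2
var(X) = E[X²] − (E[X])² = 10.2 − (2.24)² = 5.1824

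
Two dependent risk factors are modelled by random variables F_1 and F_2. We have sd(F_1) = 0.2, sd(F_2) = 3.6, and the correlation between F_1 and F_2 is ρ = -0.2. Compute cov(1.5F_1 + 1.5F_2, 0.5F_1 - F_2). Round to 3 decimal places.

Var(F_1) = (0.2)² = 0.04;  Var(F_2) = (3.6)² = 12.96
cov(F_1,F_2) = ρ·sd(F_1)·sd(F_2) = -0.2·0.2·3.6 = -0.144
cov(1.5F_1 + 1.5F_2, 0.5F_1 - F_2) = (1.5)(0.5)Var(F_1) + (1.5)(-1)Var(F_2) + [(1.5)(-1) + (1.5)(0.5)]cov(F_1,F_2)
= 0.75·0.04 + -1.5·12.96 + -0.75·-0.144 = -19.302

-19.302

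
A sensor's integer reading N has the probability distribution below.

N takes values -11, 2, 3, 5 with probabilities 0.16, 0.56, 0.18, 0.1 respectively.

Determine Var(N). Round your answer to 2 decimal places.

E[N] = (-11)(0.16) + (2)(0.56) + (3)(0.18) + (5)(0.1) = 0.4
E[N²] = (-11)²(0.16) + (2)²(0.56) + (3)²(0.18) + (5)²(0.1) = 25.72
Var(N) = E[N²] − (E[N])² = 25.72 − (0.4)² = 25.56

25.56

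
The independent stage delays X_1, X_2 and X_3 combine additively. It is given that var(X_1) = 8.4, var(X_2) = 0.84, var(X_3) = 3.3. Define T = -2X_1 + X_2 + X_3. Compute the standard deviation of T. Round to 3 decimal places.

6.143

By independence, var(T) = (-2)²var(X_1) + (1)²var(X_2) + (1)²var(X_3)
= (-2)²·8.4 + (1)²·0.84 + (1)²·3.3 = 37.74
σ(T) = √37.74 ≈ 6.143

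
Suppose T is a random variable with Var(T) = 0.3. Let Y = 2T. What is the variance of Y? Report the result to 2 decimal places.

Var(2T) = (2)²·Var(T) = 4·0.3 = 1.2

1.20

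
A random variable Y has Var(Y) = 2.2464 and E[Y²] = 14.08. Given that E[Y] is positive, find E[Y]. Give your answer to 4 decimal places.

(E[Y])² = E[Y²] − Var(Y) = 14.08 − 2.2464 = 11.8336
E[Y] = √11.8336 = 3.44

3.4400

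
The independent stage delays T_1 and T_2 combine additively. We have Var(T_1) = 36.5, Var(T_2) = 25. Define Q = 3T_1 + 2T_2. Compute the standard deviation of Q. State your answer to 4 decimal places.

By independence, Var(Q) = (3)²Var(T_1) + (2)²Var(T_2)
= (3)²·36.5 + (2)²·25 = 428.5
SD(Q) = √428.5 ≈ 20.7002

20.7002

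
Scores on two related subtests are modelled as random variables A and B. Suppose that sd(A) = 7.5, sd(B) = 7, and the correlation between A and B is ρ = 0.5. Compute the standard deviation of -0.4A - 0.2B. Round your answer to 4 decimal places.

Var(A) = (7.5)² = 56.25;  Var(B) = (7)² = 49
cov(A,B) = ρ·sd(A)·sd(B) = 0.5·7.5·7 = 26.25
Var(-0.4A - 0.2B) = (-0.4)²·Var(A) + (-0.2)²·Var(B) + 2·(-0.4)·(-0.2)·cov(A,B)
= 0.16·56.25 + 0.04·49 + 0.16·26.25 = 15.16
sd(-0.4A - 0.2B) = √15.16 ≈ 3.8936

3.8936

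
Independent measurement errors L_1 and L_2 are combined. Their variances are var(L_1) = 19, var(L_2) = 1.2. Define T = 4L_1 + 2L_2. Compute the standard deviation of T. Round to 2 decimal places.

17.57

By independence, var(T) = (4)²var(L_1) + (2)²var(L_2)
= (4)²·19 + (2)²·1.2 = 308.8
SD(T) = √308.8 ≈ 17.57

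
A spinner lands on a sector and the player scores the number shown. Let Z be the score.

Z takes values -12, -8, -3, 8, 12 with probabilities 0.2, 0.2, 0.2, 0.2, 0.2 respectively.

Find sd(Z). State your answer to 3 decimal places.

9.200

E[Z] = (-12)(0.2) + (-8)(0.2) + (-3)(0.2) + (8)(0.2) + (12)(0.2) = -0.6
E[Z²] = (-12)²(0.2) + (-8)²(0.2) + (-3)²(0.2) + (8)²(0.2) + (12)²(0.2) = 85
V(Z) = E[Z²] − (E[Z])² = 85 − (-0.6)² = 84.64
sd(Z) = √84.64 ≈ 9.200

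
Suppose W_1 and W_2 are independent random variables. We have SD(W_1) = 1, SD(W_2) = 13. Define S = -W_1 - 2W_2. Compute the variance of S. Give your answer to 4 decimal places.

Var(W_1) = 1, Var(W_2) = 169
By independence, Var(S) = (-1)²Var(W_1) + (-2)²Var(W_2)
= (-1)²·1 + (-2)²·169 = 677

677.0000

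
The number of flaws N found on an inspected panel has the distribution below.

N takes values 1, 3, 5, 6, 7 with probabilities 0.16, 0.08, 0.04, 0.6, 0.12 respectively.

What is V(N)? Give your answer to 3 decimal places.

3.958

E[N] = (1)(0.16) + (3)(0.08) + (5)(0.04) + (6)(0.6) + (7)(0.12) = 5.04
E[N²] = (1)²(0.16) + (3)²(0.08) + (5)²(0.04) + (6)²(0.6) + (7)²(0.12) = 29.36
V(N) = E[N²] − (E[N])² = 29.36 − (5.04)² = 3.9584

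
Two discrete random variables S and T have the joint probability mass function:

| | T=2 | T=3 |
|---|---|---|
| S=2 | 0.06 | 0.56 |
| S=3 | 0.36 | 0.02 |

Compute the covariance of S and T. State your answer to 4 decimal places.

-0.2004

E[S] = 2.38,  E[T] = 2.58
E[ST] = 5.94
Cov(S,T) = E[ST] − E[S]E[T] = 5.94 − (2.38)(2.58) = -0.2004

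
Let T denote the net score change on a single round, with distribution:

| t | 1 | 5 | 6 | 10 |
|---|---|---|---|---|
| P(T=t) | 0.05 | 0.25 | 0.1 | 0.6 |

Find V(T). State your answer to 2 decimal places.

E[T] = (1)(0.05) + (5)(0.25) + (6)(0.1) + (10)(0.6) = 7.9
E[T²] = (1)²(0.05) + (5)²(0.25) + (6)²(0.1) + (10)²(0.6) = 69.9
V(T) = E[T²] − (E[T])² = 69.9 − (7.9)² = 7.49

7.49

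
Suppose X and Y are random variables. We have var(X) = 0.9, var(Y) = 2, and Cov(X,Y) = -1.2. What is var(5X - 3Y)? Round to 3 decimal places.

var(5X - 3Y) = (5)²·var(X) + (-3)²·var(Y) + 2·(5)·(-3)·Cov(X,Y)
= 25·0.9 + 9·2 + -30·-1.2 = 76.5

76.500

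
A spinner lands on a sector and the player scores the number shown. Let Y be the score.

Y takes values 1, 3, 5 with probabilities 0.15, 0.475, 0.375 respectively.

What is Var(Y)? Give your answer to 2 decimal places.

E[Y] = (1)(0.15) + (3)(0.475) + (5)(0.375) = 3.45
E[Y²] = (1)²(0.15) + (3)²(0.475) + (5)²(0.375) = 13.8
Var(Y) = E[Y²] − (E[Y])² = 13.8 − (3.45)² = 1.8975

1.90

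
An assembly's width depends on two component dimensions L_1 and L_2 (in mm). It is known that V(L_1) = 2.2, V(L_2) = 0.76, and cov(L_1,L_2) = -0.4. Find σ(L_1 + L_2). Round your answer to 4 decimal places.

V(L_1 + L_2) = (1)²·V(L_1) + (1)²·V(L_2) + 2·(1)·(1)·cov(L_1,L_2)
= 1·2.2 + 1·0.76 + 2·-0.4 = 2.16
σ(L_1 + L_2) = √2.16 ≈ 1.4697

1.4697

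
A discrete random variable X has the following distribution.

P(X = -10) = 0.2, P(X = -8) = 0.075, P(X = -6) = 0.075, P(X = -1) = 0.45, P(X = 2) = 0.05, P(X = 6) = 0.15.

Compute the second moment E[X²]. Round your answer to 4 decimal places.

E[X²] = (-10)²(0.2) + (-8)²(0.075) + (-6)²(0.075) + (-1)²(0.45) + (2)²(0.05) + (6)²(0.15) = 33.55

33.5500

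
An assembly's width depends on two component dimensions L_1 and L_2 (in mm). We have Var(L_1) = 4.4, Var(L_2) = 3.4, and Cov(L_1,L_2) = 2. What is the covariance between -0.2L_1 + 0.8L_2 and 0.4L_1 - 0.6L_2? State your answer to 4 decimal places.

Cov(-0.2L_1 + 0.8L_2, 0.4L_1 - 0.6L_2) = (-0.2)(0.4)Var(L_1) + (0.8)(-0.6)Var(L_2) + [(-0.2)(-0.6) + (0.8)(0.4)]Cov(L_1,L_2)
= -0.08·4.4 + -0.48·3.4 + 0.44·2 = -1.104

-1.1040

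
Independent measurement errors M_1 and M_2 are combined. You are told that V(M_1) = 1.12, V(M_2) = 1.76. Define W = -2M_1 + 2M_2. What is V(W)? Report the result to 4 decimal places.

11.5200

By independence, V(W) = (-2)²V(M_1) + (2)²V(M_2)
= (-2)²·1.12 + (2)²·1.76 = 11.52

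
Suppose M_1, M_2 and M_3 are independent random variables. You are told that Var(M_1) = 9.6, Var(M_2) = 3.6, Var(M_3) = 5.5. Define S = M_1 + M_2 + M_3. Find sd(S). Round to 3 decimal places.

By independence, Var(S) = (1)²Var(M_1) + (1)²Var(M_2) + (1)²Var(M_3)
= (1)²·9.6 + (1)²·3.6 + (1)²·5.5 = 18.7
sd(S) = √18.7 ≈ 4.324

4.324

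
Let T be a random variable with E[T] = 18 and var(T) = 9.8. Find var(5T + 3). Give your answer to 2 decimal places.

245.00

var(5T + 3) = (5)²·var(T) = 25·9.8 = 245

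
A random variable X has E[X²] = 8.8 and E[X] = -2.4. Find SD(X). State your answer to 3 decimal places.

1.744

Var(X) = 8.8 − (-2.4)² = 3.04
SD(X) = √3.04 ≈ 1.744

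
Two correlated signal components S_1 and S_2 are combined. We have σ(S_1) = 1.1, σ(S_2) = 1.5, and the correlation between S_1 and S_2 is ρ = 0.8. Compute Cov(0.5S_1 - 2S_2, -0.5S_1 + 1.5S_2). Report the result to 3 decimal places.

Var(S_1) = (1.1)² = 1.21;  Var(S_2) = (1.5)² = 2.25
Cov(S_1,S_2) = ρ·σ(S_1)·σ(S_2) = 0.8·1.1·1.5 = 1.32
Cov(0.5S_1 - 2S_2, -0.5S_1 + 1.5S_2) = (0.5)(-0.5)Var(S_1) + (-2)(1.5)Var(S_2) + [(0.5)(1.5) + (-2)(-0.5)]Cov(S_1,S_2)
= -0.25·1.21 + -3·2.25 + 1.75·1.32 = -4.7425

-4.743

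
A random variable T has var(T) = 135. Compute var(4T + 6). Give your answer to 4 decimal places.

2160.0000

var(4T + 6) = (4)²·var(T) = 16·135 = 2160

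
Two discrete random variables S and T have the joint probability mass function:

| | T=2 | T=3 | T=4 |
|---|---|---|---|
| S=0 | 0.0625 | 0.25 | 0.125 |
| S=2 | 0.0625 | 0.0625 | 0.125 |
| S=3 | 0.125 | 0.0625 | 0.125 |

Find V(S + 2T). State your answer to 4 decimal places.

3.9648

E[S] = 1.4375,  E[T] = 3.125,  E[ST] = 4.4375
V(S) = 3.8125 − (1.4375)² = 1.74609375;  V(T) = 10.375 − (3.125)² = 0.609375
cov(S,T) = 4.4375 − (1.4375)(3.125) = -0.0546875
V(S + 2T) = (1)²·1.74609375 + (2)²·0.609375 + 2·(1)·(2)·-0.0546875 = 3.96484375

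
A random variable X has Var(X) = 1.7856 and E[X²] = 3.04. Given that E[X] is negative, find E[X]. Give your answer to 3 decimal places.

-1.120

(E[X])² = E[X²] − Var(X) = 3.04 − 1.7856 = 1.2544
E[X] = −√1.2544 = -1.12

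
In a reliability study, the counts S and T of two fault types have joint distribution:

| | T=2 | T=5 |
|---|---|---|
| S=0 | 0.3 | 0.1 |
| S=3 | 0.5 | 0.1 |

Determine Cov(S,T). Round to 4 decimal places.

-0.1800

E[S] = 1.8,  E[T] = 2.6
E[ST] = 4.5
Cov(S,T) = E[ST] − E[S]E[T] = 4.5 − (1.8)(2.6) = -0.18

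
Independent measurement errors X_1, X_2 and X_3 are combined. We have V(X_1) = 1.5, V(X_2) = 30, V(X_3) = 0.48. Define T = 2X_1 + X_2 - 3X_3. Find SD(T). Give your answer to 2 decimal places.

By independence, V(T) = (2)²V(X_1) + (1)²V(X_2) + (-3)²V(X_3)
= (2)²·1.5 + (1)²·30 + (-3)²·0.48 = 40.32
SD(T) = √40.32 ≈ 6.35

6.35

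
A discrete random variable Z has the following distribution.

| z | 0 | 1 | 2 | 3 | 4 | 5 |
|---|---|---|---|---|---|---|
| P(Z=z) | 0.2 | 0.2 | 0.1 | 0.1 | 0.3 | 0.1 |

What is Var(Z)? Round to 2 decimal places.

3.04

E[Z] = (0)(0.2) + (1)(0.2) + (2)(0.1) + (3)(0.1) + (4)(0.3) + (5)(0.1) = 2.4
E[Z²] = (0)²(0.2) + (1)²(0.2) + (2)²(0.1) + (3)²(0.1) + (4)²(0.3) + (5)²(0.1) = 8.8
Var(Z) = E[Z²] − (E[Z])² = 8.8 − (2.4)² = 3.04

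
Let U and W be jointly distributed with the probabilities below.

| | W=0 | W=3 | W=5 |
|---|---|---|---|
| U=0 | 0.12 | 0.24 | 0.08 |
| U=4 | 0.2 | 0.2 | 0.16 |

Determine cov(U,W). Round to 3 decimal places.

E[U] = 2.24,  E[W] = 2.52
E[UW] = 5.6
cov(U,W) = E[UW] − E[U]E[W] = 5.6 − (2.24)(2.52) = -0.0448

-0.045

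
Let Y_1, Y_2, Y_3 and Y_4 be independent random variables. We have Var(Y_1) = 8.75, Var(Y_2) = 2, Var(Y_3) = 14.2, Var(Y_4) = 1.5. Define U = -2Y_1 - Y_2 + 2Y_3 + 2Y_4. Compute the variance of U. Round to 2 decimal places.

99.80

By independence, Var(U) = (-2)²Var(Y_1) + (-1)²Var(Y_2) + (2)²Var(Y_3) + (2)²Var(Y_4)
= (-2)²·8.75 + (-1)²·2 + (2)²·14.2 + (2)²·1.5 = 99.8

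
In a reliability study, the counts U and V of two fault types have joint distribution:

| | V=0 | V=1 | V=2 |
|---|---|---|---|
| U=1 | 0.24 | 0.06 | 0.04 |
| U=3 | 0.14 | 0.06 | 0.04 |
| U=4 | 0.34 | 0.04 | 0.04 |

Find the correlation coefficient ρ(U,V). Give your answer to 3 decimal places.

-0.062

E[U] = 2.74,  E[V] = 0.4
E[UV] = 1.04
Cov(U,V) = E[UV] − E[U]E[V] = 1.04 − (2.74)(0.4) = -0.056
Var(U) = 1.7124,  Var(V) = 0.48
ρ = -0.056 / √(1.7124·0.48) ≈ -0.062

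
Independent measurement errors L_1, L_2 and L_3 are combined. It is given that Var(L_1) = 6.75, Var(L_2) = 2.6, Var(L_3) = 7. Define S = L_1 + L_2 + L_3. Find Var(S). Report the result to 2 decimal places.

16.35

By independence, Var(S) = (1)²Var(L_1) + (1)²Var(L_2) + (1)²Var(L_3)
= (1)²·6.75 + (1)²·2.6 + (1)²·7 = 16.35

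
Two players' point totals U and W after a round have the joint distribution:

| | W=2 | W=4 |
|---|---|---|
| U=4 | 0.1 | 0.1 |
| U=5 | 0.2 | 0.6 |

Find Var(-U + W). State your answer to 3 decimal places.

0.840

E[U] = 4.8,  E[W] = 3.4,  E[UW] = 16.4
Var(U) = 23.2 − (4.8)² = 0.16;  Var(W) = 12.4 − (3.4)² = 0.84
Cov(U,W) = 16.4 − (4.8)(3.4) = 0.08
Var(-U + W) = (-1)²·0.16 + (1)²·0.84 + 2·(-1)·(1)·0.08 = 0.84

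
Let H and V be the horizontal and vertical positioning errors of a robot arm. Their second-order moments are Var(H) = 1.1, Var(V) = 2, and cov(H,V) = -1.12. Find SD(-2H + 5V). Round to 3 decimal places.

Var(-2H + 5V) = (-2)²·Var(H) + (5)²·Var(V) + 2·(-2)·(5)·cov(H,V)
= 4·1.1 + 25·2 + -20·-1.12 = 76.8
SD(-2H + 5V) = √76.8 ≈ 8.764

8.764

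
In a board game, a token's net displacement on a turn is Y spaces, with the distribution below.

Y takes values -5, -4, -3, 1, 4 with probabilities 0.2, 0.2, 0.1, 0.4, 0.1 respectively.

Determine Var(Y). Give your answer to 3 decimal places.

E[Y] = (-5)(0.2) + (-4)(0.2) + (-3)(0.1) + (1)(0.4) + (4)(0.1) = -1.3
E[Y²] = (-5)²(0.2) + (-4)²(0.2) + (-3)²(0.1) + (1)²(0.4) + (4)²(0.1) = 11.1
Var(Y) = E[Y²] − (E[Y])² = 11.1 − (-1.3)² = 9.41

9.410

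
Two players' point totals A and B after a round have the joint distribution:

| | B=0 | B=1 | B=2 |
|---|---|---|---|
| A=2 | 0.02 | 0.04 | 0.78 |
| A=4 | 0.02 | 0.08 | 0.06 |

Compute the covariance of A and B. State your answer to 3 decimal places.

-0.176

E[A] = 2.32,  E[B] = 1.8
E[AB] = 4
cov(A,B) = E[AB] − E[A]E[B] = 4 − (2.32)(1.8) = -0.176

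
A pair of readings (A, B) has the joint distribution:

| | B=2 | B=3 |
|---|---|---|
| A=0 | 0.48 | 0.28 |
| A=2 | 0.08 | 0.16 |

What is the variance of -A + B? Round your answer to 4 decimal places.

E[A] = 0.48,  E[B] = 2.44,  E[AB] = 1.28
V(A) = 0.96 − (0.48)² = 0.7296;  V(B) = 6.2 − (2.44)² = 0.2464
Cov(A,B) = 1.28 − (0.48)(2.44) = 0.1088
V(-A + B) = (-1)²·0.7296 + (1)²·0.2464 + 2·(-1)·(1)·0.1088 = 0.7584

0.7584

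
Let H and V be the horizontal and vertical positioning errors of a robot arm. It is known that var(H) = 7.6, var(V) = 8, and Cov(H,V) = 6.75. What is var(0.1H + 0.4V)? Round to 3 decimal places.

var(0.1H + 0.4V) = (0.1)²·var(H) + (0.4)²·var(V) + 2·(0.1)·(0.4)·Cov(H,V)
= 0.01·7.6 + 0.16·8 + 0.08·6.75 = 1.896

1.896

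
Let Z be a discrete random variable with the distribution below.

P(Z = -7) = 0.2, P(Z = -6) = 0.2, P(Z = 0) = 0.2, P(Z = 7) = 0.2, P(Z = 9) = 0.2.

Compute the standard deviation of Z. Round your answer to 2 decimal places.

E[Z] = (-7)(0.2) + (-6)(0.2) + (0)(0.2) + (7)(0.2) + (9)(0.2) = 0.6
E[Z²] = (-7)²(0.2) + (-6)²(0.2) + (0)²(0.2) + (7)²(0.2) + (9)²(0.2) = 43
Var(Z) = E[Z²] − (E[Z])² = 43 − (0.6)² = 42.64
SD(Z) = √42.64 ≈ 6.53

6.53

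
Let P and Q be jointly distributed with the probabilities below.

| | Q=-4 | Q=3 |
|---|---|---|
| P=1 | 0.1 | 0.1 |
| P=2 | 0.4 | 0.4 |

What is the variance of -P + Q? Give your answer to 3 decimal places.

E[P] = 1.8,  E[Q] = -0.5,  E[PQ] = -0.9
Var(P) = 3.4 − (1.8)² = 0.16;  Var(Q) = 12.5 − (-0.5)² = 12.25
Cov(P,Q) = -0.9 − (1.8)(-0.5) = 0
Var(-P + Q) = (-1)²·0.16 + (1)²·12.25 + 2·(-1)·(1)·0 = 12.41

12.410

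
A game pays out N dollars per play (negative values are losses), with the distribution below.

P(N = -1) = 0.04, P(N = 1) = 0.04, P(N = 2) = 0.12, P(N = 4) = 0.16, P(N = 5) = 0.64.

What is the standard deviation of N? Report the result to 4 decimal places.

E[N] = (-1)(0.04) + (1)(0.04) + (2)(0.12) + (4)(0.16) + (5)(0.64) = 4.08
E[N²] = (-1)²(0.04) + (1)²(0.04) + (2)²(0.12) + (4)²(0.16) + (5)²(0.64) = 19.12
var(N) = E[N²] − (E[N])² = 19.12 − (4.08)² = 2.4736
sd(N) = √2.4736 ≈ 1.5728

1.5728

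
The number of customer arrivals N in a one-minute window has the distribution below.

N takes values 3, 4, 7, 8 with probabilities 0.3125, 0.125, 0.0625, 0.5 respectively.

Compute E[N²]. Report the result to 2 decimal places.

39.88

E[N²] = (3)²(0.3125) + (4)²(0.125) + (7)²(0.0625) + (8)²(0.5) = 39.875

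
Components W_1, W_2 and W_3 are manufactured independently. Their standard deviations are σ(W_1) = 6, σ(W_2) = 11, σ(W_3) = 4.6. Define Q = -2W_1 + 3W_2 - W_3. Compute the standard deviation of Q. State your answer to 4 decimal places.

35.4141

Var(W_1) = 36, Var(W_2) = 121, Var(W_3) = 21.16
By independence, Var(Q) = (-2)²Var(W_1) + (3)²Var(W_2) + (-1)²Var(W_3)
= (-2)²·36 + (3)²·121 + (-1)²·21.16 = 1254.16
σ(Q) = √1254.16 ≈ 35.4141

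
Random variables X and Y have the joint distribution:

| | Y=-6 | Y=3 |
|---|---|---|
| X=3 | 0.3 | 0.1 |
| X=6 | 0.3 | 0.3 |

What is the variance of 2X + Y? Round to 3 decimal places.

34.560

E[X] = 4.8,  E[Y] = -2.4,  E[XY] = -9.9
var(X) = 25.2 − (4.8)² = 2.16;  var(Y) = 25.2 − (-2.4)² = 19.44
Cov(X,Y) = -9.9 − (4.8)(-2.4) = 1.62
var(2X + Y) = (2)²·2.16 + (1)²·19.44 + 2·(2)·(1)·1.62 = 34.56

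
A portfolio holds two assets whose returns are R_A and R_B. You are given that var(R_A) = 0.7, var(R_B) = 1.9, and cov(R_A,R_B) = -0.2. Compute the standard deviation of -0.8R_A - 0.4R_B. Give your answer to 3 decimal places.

var(-0.8R_A - 0.4R_B) = (-0.8)²·var(R_A) + (-0.4)²·var(R_B) + 2·(-0.8)·(-0.4)·cov(R_A,R_B)
= 0.64·0.7 + 0.16·1.9 + 0.64·-0.2 = 0.624
SD(-0.8R_A - 0.4R_B) = √0.624 ≈ 0.790

0.790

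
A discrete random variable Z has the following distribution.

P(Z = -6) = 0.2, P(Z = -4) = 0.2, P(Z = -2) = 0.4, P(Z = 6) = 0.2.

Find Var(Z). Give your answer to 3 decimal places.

E[Z] = (-6)(0.2) + (-4)(0.2) + (-2)(0.4) + (6)(0.2) = -1.6
E[Z²] = (-6)²(0.2) + (-4)²(0.2) + (-2)²(0.4) + (6)²(0.2) = 19.2
Var(Z) = E[Z²] − (E[Z])² = 19.2 − (-1.6)² = 16.64

16.640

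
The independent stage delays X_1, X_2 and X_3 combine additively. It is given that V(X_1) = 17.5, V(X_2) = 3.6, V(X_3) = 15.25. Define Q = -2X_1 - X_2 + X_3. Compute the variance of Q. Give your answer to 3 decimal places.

By independence, V(Q) = (-2)²V(X_1) + (-1)²V(X_2) + (1)²V(X_3)
= (-2)²·17.5 + (-1)²·3.6 + (1)²·15.25 = 88.85

88.850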